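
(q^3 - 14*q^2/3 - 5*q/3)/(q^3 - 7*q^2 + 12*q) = (3*q^2 - 14*q - 5)/(3*(q^2 - 7*q + 12))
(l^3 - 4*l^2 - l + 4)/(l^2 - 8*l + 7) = (l^2 - 3*l - 4)/(l - 7)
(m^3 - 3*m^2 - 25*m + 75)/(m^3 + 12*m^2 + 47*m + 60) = (m^2 - 8*m + 15)/(m^2 + 7*m + 12)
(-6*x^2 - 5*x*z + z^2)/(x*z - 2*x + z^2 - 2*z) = (-6*x + z)/(z - 2)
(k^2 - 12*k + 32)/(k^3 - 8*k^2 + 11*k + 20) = (k - 8)/(k^2 - 4*k - 5)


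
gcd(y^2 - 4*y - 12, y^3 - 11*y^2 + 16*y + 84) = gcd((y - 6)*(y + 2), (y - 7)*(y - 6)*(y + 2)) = y^2 - 4*y - 12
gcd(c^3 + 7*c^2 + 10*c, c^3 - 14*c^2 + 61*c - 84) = 1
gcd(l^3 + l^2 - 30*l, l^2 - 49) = 1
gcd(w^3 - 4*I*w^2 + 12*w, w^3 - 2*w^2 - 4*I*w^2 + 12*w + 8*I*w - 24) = w^2 - 4*I*w + 12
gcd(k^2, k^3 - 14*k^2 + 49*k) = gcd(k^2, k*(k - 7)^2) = k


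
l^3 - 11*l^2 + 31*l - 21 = (l - 7)*(l - 3)*(l - 1)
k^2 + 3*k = k*(k + 3)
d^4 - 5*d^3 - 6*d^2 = d^2*(d - 6)*(d + 1)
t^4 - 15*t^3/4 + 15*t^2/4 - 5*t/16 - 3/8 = (t - 2)*(t - 3/2)*(t - 1/2)*(t + 1/4)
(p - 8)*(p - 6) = p^2 - 14*p + 48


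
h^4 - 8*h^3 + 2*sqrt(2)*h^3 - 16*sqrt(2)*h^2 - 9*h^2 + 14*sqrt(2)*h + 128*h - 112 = (h - 7)*(h - 1)*(h - 2*sqrt(2))*(h + 4*sqrt(2))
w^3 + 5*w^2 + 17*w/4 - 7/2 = (w - 1/2)*(w + 2)*(w + 7/2)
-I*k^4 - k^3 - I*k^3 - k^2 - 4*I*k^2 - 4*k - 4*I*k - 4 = (k - 2*I)*(k - I)*(k + 2*I)*(-I*k - I)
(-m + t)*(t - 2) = -m*t + 2*m + t^2 - 2*t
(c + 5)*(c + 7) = c^2 + 12*c + 35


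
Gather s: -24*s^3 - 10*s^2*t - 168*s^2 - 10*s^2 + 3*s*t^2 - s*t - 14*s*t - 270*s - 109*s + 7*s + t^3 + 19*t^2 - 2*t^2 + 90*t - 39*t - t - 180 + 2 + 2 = -24*s^3 + s^2*(-10*t - 178) + s*(3*t^2 - 15*t - 372) + t^3 + 17*t^2 + 50*t - 176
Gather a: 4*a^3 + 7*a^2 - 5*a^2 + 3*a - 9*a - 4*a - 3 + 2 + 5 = 4*a^3 + 2*a^2 - 10*a + 4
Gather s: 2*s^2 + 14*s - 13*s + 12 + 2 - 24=2*s^2 + s - 10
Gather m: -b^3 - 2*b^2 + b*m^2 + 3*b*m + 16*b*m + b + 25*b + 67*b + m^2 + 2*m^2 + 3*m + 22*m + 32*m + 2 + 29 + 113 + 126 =-b^3 - 2*b^2 + 93*b + m^2*(b + 3) + m*(19*b + 57) + 270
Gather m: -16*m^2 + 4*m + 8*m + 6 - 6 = -16*m^2 + 12*m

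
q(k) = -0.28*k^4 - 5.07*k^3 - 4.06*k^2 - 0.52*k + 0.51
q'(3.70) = -295.52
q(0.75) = -4.39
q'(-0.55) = -0.47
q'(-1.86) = -30.83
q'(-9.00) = -342.97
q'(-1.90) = -32.32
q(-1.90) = 17.97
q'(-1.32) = -13.73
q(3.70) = -366.28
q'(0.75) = -15.64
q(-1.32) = 4.93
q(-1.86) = 16.70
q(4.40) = -617.21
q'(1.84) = -73.93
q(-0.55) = 0.39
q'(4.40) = -426.12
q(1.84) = -48.99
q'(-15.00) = 479.03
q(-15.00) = 2031.06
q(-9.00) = 1535.28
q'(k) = -1.12*k^3 - 15.21*k^2 - 8.12*k - 0.52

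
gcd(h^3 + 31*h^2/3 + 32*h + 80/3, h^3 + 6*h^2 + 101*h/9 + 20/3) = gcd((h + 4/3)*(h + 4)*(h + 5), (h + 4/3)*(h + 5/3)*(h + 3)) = h + 4/3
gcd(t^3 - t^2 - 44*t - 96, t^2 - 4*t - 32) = t^2 - 4*t - 32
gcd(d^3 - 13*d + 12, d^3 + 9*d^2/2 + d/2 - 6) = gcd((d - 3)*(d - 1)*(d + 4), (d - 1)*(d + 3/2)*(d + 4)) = d^2 + 3*d - 4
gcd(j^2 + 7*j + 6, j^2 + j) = j + 1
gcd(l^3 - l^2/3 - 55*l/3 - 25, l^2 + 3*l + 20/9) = l + 5/3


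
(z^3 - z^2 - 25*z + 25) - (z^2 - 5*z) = z^3 - 2*z^2 - 20*z + 25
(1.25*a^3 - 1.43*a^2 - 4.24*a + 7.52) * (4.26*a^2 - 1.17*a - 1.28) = 5.325*a^5 - 7.5543*a^4 - 17.9893*a^3 + 38.8264*a^2 - 3.3712*a - 9.6256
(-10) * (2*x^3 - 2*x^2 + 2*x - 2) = -20*x^3 + 20*x^2 - 20*x + 20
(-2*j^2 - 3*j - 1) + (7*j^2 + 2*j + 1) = 5*j^2 - j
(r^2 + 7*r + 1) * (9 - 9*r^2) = -9*r^4 - 63*r^3 + 63*r + 9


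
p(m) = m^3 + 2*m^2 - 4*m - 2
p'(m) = 3*m^2 + 4*m - 4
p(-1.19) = 3.91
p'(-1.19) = -4.51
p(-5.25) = -70.58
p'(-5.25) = 57.69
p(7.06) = 421.34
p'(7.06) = 173.77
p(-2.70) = 3.70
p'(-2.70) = 7.07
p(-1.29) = 4.34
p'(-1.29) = -4.17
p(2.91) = 27.94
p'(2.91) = 33.04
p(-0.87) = 2.34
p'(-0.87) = -5.21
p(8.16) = 641.87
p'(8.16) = 228.40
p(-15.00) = -2867.00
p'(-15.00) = 611.00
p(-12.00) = -1394.00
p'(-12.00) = 380.00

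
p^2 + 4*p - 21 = (p - 3)*(p + 7)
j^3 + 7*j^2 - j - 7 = (j - 1)*(j + 1)*(j + 7)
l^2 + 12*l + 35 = (l + 5)*(l + 7)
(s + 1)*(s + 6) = s^2 + 7*s + 6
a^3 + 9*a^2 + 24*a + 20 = (a + 2)^2*(a + 5)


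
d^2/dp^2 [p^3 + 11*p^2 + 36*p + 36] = 6*p + 22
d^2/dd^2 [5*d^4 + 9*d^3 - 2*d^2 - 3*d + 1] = 60*d^2 + 54*d - 4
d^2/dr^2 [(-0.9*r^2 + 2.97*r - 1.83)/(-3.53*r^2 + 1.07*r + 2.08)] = (1.4210854715202e-14*r^4 - 67.218966*r^3 + 176.469642*r^2 - 172.314126*r + 52.071102)/(43.986977*r^6 - 39.999489*r^5 - 65.631525*r^4 + 45.913165*r^3 + 38.6724*r^2 - 13.887744*r - 8.998912)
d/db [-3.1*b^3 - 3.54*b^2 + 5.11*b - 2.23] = -9.3*b^2 - 7.08*b + 5.11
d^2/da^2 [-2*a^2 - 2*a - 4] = -4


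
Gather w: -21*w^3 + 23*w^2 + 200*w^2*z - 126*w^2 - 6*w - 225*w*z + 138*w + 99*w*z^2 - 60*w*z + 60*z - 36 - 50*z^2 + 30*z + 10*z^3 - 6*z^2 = -21*w^3 + w^2*(200*z - 103) + w*(99*z^2 - 285*z + 132) + 10*z^3 - 56*z^2 + 90*z - 36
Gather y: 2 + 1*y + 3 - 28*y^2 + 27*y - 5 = -28*y^2 + 28*y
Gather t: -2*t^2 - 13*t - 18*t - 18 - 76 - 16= -2*t^2 - 31*t - 110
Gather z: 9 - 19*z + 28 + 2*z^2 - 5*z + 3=2*z^2 - 24*z + 40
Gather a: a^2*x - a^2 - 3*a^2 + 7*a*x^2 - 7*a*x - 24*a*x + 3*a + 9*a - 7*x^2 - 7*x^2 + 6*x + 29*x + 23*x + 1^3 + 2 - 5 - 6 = a^2*(x - 4) + a*(7*x^2 - 31*x + 12) - 14*x^2 + 58*x - 8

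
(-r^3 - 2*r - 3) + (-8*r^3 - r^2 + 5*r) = -9*r^3 - r^2 + 3*r - 3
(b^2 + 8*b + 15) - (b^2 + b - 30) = 7*b + 45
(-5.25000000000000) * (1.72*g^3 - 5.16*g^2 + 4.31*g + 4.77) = -9.03*g^3 + 27.09*g^2 - 22.6275*g - 25.0425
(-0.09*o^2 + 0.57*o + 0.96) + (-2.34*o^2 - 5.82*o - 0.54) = -2.43*o^2 - 5.25*o + 0.42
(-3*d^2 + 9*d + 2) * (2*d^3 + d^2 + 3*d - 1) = -6*d^5 + 15*d^4 + 4*d^3 + 32*d^2 - 3*d - 2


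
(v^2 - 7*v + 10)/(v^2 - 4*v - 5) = (v - 2)/(v + 1)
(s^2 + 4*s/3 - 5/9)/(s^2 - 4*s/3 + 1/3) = (s + 5/3)/(s - 1)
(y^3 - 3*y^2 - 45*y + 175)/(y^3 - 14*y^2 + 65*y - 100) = (y + 7)/(y - 4)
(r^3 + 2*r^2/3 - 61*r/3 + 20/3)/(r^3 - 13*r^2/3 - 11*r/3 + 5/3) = (r^2 + r - 20)/(r^2 - 4*r - 5)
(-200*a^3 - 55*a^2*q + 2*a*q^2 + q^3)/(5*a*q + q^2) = -40*a^2/q - 3*a + q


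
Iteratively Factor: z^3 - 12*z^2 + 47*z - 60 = (z - 3)*(z^2 - 9*z + 20) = (z - 5)*(z - 3)*(z - 4)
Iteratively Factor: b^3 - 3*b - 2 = (b + 1)*(b^2 - b - 2) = (b + 1)^2*(b - 2)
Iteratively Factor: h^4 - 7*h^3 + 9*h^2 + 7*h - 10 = (h - 5)*(h^3 - 2*h^2 - h + 2) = (h - 5)*(h - 2)*(h^2 - 1) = (h - 5)*(h - 2)*(h + 1)*(h - 1)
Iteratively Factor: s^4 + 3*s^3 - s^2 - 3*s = (s)*(s^3 + 3*s^2 - s - 3) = s*(s + 3)*(s^2 - 1) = s*(s - 1)*(s + 3)*(s + 1)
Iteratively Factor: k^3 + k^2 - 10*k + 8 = (k - 1)*(k^2 + 2*k - 8) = (k - 1)*(k + 4)*(k - 2)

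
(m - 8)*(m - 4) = m^2 - 12*m + 32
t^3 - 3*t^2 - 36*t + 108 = (t - 6)*(t - 3)*(t + 6)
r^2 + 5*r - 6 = (r - 1)*(r + 6)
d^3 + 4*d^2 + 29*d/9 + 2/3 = (d + 1/3)*(d + 2/3)*(d + 3)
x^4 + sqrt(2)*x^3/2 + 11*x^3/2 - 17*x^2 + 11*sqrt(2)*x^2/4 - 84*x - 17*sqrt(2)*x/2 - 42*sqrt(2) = (x - 4)*(x + 7/2)*(x + 6)*(x + sqrt(2)/2)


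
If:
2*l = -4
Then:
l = -2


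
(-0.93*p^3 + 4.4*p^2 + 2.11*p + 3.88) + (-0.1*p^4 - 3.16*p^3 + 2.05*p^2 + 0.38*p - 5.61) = -0.1*p^4 - 4.09*p^3 + 6.45*p^2 + 2.49*p - 1.73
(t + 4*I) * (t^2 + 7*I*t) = t^3 + 11*I*t^2 - 28*t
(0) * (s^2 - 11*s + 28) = 0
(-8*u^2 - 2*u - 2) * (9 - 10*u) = 80*u^3 - 52*u^2 + 2*u - 18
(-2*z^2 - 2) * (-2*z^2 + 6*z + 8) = 4*z^4 - 12*z^3 - 12*z^2 - 12*z - 16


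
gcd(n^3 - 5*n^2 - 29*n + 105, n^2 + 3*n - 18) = n - 3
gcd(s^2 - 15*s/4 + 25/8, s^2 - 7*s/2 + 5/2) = s - 5/2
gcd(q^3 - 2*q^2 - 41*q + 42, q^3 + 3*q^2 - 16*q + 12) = q^2 + 5*q - 6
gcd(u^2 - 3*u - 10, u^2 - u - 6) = u + 2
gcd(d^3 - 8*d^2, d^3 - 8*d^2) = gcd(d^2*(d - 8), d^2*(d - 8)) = d^3 - 8*d^2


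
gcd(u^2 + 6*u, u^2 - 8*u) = u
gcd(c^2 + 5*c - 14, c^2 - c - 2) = c - 2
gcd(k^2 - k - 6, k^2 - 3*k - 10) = k + 2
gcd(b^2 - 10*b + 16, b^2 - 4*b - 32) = b - 8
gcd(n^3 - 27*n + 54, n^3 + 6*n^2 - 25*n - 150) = n + 6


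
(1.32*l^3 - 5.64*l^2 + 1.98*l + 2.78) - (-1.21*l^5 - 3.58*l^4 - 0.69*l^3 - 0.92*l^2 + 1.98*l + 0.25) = 1.21*l^5 + 3.58*l^4 + 2.01*l^3 - 4.72*l^2 + 2.53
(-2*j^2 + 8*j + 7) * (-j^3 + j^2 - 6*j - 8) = 2*j^5 - 10*j^4 + 13*j^3 - 25*j^2 - 106*j - 56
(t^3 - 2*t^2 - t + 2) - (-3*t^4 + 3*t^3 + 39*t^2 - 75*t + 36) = 3*t^4 - 2*t^3 - 41*t^2 + 74*t - 34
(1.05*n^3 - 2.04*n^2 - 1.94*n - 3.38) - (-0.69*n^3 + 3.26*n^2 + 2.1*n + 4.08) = 1.74*n^3 - 5.3*n^2 - 4.04*n - 7.46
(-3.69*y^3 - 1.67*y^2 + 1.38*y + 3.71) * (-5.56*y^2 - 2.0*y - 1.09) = 20.5164*y^5 + 16.6652*y^4 - 0.310699999999999*y^3 - 21.5673*y^2 - 8.9242*y - 4.0439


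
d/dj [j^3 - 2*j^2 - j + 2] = 3*j^2 - 4*j - 1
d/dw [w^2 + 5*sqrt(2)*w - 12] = 2*w + 5*sqrt(2)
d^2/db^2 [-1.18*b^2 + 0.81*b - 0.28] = -2.36000000000000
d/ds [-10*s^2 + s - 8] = 1 - 20*s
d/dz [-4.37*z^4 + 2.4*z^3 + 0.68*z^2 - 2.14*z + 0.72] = -17.48*z^3 + 7.2*z^2 + 1.36*z - 2.14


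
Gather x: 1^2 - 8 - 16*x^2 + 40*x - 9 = -16*x^2 + 40*x - 16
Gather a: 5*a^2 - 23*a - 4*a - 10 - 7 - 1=5*a^2 - 27*a - 18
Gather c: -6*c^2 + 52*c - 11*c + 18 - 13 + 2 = -6*c^2 + 41*c + 7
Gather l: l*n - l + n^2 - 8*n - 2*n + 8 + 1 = l*(n - 1) + n^2 - 10*n + 9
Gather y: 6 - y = 6 - y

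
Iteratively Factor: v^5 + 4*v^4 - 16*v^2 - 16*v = (v)*(v^4 + 4*v^3 - 16*v - 16) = v*(v + 2)*(v^3 + 2*v^2 - 4*v - 8) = v*(v + 2)^2*(v^2 - 4) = v*(v + 2)^3*(v - 2)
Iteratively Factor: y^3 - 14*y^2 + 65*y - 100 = (y - 5)*(y^2 - 9*y + 20) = (y - 5)^2*(y - 4)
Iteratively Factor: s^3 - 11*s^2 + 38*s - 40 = (s - 2)*(s^2 - 9*s + 20) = (s - 5)*(s - 2)*(s - 4)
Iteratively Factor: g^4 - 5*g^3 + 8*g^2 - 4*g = (g)*(g^3 - 5*g^2 + 8*g - 4) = g*(g - 2)*(g^2 - 3*g + 2) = g*(g - 2)*(g - 1)*(g - 2)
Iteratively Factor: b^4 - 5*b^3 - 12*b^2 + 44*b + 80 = (b - 5)*(b^3 - 12*b - 16) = (b - 5)*(b + 2)*(b^2 - 2*b - 8) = (b - 5)*(b + 2)^2*(b - 4)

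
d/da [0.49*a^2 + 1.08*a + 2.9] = 0.98*a + 1.08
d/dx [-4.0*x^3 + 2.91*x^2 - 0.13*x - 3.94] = -12.0*x^2 + 5.82*x - 0.13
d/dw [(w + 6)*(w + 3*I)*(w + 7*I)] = 3*w^2 + w*(12 + 20*I) - 21 + 60*I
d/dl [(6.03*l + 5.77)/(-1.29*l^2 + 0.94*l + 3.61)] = (7.7787*l^2 + 14.8866*l + 16.3445)/(1.6641*l^4 - 2.4252*l^3 - 8.4302*l^2 + 6.7868*l + 13.0321)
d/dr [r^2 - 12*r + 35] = 2*r - 12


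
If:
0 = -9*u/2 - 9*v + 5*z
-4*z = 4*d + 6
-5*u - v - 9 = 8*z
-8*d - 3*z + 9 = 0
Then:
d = 27/10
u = 808/135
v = -719/135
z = -21/5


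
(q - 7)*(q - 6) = q^2 - 13*q + 42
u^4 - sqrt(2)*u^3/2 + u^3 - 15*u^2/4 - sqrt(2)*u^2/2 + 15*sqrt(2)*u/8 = u*(u - 3/2)*(u + 5/2)*(u - sqrt(2)/2)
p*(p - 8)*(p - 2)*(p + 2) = p^4 - 8*p^3 - 4*p^2 + 32*p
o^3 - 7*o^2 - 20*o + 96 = (o - 8)*(o - 3)*(o + 4)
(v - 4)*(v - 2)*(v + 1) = v^3 - 5*v^2 + 2*v + 8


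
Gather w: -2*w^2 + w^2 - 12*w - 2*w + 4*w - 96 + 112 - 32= -w^2 - 10*w - 16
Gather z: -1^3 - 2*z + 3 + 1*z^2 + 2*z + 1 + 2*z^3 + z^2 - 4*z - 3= 2*z^3 + 2*z^2 - 4*z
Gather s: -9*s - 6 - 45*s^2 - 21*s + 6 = -45*s^2 - 30*s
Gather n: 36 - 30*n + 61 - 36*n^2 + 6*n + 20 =-36*n^2 - 24*n + 117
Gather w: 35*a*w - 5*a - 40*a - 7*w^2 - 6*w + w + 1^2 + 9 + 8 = -45*a - 7*w^2 + w*(35*a - 5) + 18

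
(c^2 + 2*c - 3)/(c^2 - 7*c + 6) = (c + 3)/(c - 6)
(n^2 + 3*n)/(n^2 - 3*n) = (n + 3)/(n - 3)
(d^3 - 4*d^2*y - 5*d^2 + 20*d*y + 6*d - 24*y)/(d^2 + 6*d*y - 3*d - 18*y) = (d^2 - 4*d*y - 2*d + 8*y)/(d + 6*y)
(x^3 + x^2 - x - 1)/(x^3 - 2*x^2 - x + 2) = (x + 1)/(x - 2)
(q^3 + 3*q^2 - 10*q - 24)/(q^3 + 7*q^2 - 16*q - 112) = (q^2 - q - 6)/(q^2 + 3*q - 28)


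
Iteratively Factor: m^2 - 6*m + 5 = (m - 5)*(m - 1)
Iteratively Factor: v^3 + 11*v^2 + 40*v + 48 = (v + 3)*(v^2 + 8*v + 16) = (v + 3)*(v + 4)*(v + 4)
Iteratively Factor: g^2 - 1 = (g - 1)*(g + 1)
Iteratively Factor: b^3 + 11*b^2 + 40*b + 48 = (b + 3)*(b^2 + 8*b + 16) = (b + 3)*(b + 4)*(b + 4)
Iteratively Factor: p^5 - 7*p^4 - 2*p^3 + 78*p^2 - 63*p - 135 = (p - 5)*(p^4 - 2*p^3 - 12*p^2 + 18*p + 27) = (p - 5)*(p + 3)*(p^3 - 5*p^2 + 3*p + 9) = (p - 5)*(p - 3)*(p + 3)*(p^2 - 2*p - 3) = (p - 5)*(p - 3)*(p + 1)*(p + 3)*(p - 3)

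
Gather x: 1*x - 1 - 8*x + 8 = 7 - 7*x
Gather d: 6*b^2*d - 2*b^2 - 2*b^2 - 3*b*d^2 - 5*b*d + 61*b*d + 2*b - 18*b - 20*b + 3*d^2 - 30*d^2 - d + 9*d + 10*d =-4*b^2 - 36*b + d^2*(-3*b - 27) + d*(6*b^2 + 56*b + 18)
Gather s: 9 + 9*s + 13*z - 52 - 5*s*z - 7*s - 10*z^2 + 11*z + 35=s*(2 - 5*z) - 10*z^2 + 24*z - 8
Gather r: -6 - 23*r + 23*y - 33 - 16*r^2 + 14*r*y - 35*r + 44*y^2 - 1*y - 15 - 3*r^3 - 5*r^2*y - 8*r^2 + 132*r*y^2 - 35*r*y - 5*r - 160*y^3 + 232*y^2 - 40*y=-3*r^3 + r^2*(-5*y - 24) + r*(132*y^2 - 21*y - 63) - 160*y^3 + 276*y^2 - 18*y - 54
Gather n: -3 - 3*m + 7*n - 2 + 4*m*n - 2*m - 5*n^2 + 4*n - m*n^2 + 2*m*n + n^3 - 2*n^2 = -5*m + n^3 + n^2*(-m - 7) + n*(6*m + 11) - 5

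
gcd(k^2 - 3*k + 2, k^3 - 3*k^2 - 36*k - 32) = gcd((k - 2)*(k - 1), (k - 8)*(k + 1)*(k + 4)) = 1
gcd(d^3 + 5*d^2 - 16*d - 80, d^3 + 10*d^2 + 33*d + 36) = d + 4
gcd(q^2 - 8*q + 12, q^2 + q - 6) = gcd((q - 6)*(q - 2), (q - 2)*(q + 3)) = q - 2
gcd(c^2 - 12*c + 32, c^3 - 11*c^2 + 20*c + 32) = c^2 - 12*c + 32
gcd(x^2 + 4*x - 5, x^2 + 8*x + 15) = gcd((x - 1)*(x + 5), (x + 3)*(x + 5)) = x + 5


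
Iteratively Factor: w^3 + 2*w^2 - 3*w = (w + 3)*(w^2 - w) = (w - 1)*(w + 3)*(w)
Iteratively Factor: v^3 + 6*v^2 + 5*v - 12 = (v + 3)*(v^2 + 3*v - 4) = (v - 1)*(v + 3)*(v + 4)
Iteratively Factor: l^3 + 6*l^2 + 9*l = (l + 3)*(l^2 + 3*l) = l*(l + 3)*(l + 3)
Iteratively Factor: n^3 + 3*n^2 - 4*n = (n + 4)*(n^2 - n) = n*(n + 4)*(n - 1)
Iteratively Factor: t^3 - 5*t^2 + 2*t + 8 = (t - 2)*(t^2 - 3*t - 4) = (t - 4)*(t - 2)*(t + 1)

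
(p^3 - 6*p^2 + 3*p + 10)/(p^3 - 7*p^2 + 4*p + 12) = (p - 5)/(p - 6)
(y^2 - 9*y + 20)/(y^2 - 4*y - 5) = (y - 4)/(y + 1)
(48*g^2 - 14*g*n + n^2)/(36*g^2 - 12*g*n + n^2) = (8*g - n)/(6*g - n)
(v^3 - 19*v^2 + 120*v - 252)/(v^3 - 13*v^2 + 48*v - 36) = (v - 7)/(v - 1)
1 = 1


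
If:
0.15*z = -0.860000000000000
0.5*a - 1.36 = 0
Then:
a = 2.72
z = -5.73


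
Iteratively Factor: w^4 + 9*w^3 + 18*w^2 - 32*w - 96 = (w + 3)*(w^3 + 6*w^2 - 32) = (w + 3)*(w + 4)*(w^2 + 2*w - 8) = (w + 3)*(w + 4)^2*(w - 2)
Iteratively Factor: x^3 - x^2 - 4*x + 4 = (x - 2)*(x^2 + x - 2) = (x - 2)*(x - 1)*(x + 2)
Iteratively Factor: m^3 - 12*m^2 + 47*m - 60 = (m - 5)*(m^2 - 7*m + 12) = (m - 5)*(m - 3)*(m - 4)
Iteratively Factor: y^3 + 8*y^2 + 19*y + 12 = (y + 3)*(y^2 + 5*y + 4) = (y + 3)*(y + 4)*(y + 1)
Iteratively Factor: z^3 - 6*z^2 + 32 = (z - 4)*(z^2 - 2*z - 8) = (z - 4)*(z + 2)*(z - 4)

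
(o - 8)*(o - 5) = o^2 - 13*o + 40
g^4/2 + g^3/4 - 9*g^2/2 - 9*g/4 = g*(g/2 + 1/4)*(g - 3)*(g + 3)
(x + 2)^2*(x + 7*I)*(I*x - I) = I*x^4 - 7*x^3 + 3*I*x^3 - 21*x^2 - 4*I*x + 28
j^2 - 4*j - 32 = (j - 8)*(j + 4)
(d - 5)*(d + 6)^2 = d^3 + 7*d^2 - 24*d - 180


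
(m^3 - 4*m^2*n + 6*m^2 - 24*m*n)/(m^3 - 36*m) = (m - 4*n)/(m - 6)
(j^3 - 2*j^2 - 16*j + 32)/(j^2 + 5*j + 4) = (j^2 - 6*j + 8)/(j + 1)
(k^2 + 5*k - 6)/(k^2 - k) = (k + 6)/k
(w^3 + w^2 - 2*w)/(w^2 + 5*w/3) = 3*(w^2 + w - 2)/(3*w + 5)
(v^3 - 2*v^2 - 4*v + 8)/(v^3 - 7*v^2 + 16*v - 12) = (v + 2)/(v - 3)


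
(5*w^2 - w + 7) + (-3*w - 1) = 5*w^2 - 4*w + 6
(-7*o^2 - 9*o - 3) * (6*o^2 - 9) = -42*o^4 - 54*o^3 + 45*o^2 + 81*o + 27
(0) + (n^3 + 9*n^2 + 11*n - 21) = n^3 + 9*n^2 + 11*n - 21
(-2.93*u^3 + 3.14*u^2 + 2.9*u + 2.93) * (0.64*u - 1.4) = -1.8752*u^4 + 6.1116*u^3 - 2.54*u^2 - 2.1848*u - 4.102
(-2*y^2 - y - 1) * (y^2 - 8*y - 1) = -2*y^4 + 15*y^3 + 9*y^2 + 9*y + 1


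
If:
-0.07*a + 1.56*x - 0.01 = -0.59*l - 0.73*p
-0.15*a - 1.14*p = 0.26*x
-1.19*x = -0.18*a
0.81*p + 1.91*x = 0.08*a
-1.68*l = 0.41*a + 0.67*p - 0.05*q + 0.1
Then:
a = 0.00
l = 0.02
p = 0.00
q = 2.57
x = 0.00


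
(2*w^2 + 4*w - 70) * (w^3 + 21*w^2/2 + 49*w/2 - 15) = 2*w^5 + 25*w^4 + 21*w^3 - 667*w^2 - 1775*w + 1050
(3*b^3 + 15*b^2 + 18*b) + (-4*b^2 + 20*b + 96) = 3*b^3 + 11*b^2 + 38*b + 96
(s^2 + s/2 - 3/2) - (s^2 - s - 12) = 3*s/2 + 21/2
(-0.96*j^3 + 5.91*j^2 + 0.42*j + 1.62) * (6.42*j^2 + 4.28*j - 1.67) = -6.1632*j^5 + 33.8334*j^4 + 29.5944*j^3 + 2.3283*j^2 + 6.2322*j - 2.7054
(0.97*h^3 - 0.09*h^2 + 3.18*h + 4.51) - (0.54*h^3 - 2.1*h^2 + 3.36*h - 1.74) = 0.43*h^3 + 2.01*h^2 - 0.18*h + 6.25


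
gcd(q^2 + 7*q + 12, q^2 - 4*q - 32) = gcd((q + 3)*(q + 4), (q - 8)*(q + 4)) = q + 4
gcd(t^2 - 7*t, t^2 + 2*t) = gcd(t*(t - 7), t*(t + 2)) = t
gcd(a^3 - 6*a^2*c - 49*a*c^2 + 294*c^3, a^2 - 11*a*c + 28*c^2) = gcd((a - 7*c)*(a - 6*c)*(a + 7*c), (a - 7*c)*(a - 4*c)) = a - 7*c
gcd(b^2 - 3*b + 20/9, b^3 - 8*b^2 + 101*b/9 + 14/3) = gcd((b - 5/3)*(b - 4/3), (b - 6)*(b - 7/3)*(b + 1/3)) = 1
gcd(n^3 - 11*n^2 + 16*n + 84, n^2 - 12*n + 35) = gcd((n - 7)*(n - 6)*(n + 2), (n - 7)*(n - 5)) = n - 7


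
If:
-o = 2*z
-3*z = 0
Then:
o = 0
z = 0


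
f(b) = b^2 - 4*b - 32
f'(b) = 2*b - 4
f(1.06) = -35.12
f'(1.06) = -1.88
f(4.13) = -31.46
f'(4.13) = 4.26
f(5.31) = -25.04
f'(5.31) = 6.62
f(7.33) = -7.59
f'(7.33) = 10.66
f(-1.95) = -20.40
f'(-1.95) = -7.90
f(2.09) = -35.99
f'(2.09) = 0.18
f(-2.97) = -11.30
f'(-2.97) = -9.94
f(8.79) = 10.10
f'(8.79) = 13.58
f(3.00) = -35.00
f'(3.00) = 2.00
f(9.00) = 13.00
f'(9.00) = 14.00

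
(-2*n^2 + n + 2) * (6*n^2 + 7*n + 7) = -12*n^4 - 8*n^3 + 5*n^2 + 21*n + 14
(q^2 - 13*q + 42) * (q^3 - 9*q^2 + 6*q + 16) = q^5 - 22*q^4 + 165*q^3 - 440*q^2 + 44*q + 672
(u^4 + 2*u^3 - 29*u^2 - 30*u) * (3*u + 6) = 3*u^5 + 12*u^4 - 75*u^3 - 264*u^2 - 180*u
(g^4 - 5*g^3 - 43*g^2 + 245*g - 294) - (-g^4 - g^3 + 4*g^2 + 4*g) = 2*g^4 - 4*g^3 - 47*g^2 + 241*g - 294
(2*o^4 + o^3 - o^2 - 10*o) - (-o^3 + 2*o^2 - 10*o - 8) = 2*o^4 + 2*o^3 - 3*o^2 + 8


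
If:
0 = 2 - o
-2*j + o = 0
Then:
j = 1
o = 2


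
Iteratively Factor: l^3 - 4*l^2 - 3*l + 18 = (l - 3)*(l^2 - l - 6) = (l - 3)*(l + 2)*(l - 3)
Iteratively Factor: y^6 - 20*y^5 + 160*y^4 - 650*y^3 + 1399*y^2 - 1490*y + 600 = (y - 2)*(y^5 - 18*y^4 + 124*y^3 - 402*y^2 + 595*y - 300) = (y - 2)*(y - 1)*(y^4 - 17*y^3 + 107*y^2 - 295*y + 300) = (y - 5)*(y - 2)*(y - 1)*(y^3 - 12*y^2 + 47*y - 60) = (y - 5)^2*(y - 2)*(y - 1)*(y^2 - 7*y + 12) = (y - 5)^2*(y - 4)*(y - 2)*(y - 1)*(y - 3)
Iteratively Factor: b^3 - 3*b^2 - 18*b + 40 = (b - 2)*(b^2 - b - 20) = (b - 5)*(b - 2)*(b + 4)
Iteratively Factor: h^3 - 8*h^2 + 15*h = (h - 3)*(h^2 - 5*h) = h*(h - 3)*(h - 5)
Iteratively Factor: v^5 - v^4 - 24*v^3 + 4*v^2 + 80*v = (v + 4)*(v^4 - 5*v^3 - 4*v^2 + 20*v) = v*(v + 4)*(v^3 - 5*v^2 - 4*v + 20) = v*(v + 2)*(v + 4)*(v^2 - 7*v + 10) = v*(v - 5)*(v + 2)*(v + 4)*(v - 2)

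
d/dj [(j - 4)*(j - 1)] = 2*j - 5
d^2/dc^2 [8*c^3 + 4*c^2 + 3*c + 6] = 48*c + 8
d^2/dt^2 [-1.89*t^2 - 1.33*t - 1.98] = -3.78000000000000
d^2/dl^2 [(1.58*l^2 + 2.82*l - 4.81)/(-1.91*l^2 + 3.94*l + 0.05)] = (-44.355548*l^3 + 104.378826*l^2 - 218.798904*l + 151.358922)/(6.967871*l^6 - 43.120542*l^5 + 88.403013*l^4 - 58.905364*l^3 - 2.314215*l^2 - 0.02955*l - 0.000125)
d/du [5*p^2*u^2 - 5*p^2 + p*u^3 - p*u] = p*(10*p*u + 3*u^2 - 1)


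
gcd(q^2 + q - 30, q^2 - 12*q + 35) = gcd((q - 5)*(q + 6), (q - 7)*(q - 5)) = q - 5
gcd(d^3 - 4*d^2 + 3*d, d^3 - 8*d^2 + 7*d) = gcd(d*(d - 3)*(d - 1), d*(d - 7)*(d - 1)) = d^2 - d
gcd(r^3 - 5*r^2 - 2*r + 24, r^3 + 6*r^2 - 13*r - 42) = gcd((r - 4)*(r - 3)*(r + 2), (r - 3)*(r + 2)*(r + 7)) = r^2 - r - 6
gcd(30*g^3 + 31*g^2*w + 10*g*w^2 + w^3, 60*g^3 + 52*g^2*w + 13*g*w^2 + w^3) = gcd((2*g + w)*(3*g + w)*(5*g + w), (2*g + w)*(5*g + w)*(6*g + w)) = 10*g^2 + 7*g*w + w^2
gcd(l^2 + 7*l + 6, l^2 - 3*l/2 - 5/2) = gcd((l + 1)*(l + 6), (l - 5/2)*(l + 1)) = l + 1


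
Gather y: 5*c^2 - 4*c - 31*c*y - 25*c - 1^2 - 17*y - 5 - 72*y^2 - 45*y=5*c^2 - 29*c - 72*y^2 + y*(-31*c - 62) - 6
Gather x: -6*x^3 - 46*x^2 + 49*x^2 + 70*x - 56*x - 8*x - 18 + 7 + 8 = -6*x^3 + 3*x^2 + 6*x - 3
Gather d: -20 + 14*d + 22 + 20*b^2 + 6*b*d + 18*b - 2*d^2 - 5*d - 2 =20*b^2 + 18*b - 2*d^2 + d*(6*b + 9)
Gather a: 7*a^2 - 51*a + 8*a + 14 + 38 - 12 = 7*a^2 - 43*a + 40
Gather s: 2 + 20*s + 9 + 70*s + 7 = 90*s + 18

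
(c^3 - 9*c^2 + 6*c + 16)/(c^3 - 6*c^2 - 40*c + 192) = (c^2 - c - 2)/(c^2 + 2*c - 24)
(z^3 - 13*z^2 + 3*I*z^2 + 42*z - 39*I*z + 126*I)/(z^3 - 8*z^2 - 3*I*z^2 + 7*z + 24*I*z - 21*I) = (z^2 + 3*z*(-2 + I) - 18*I)/(z^2 - z*(1 + 3*I) + 3*I)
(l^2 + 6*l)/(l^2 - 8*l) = (l + 6)/(l - 8)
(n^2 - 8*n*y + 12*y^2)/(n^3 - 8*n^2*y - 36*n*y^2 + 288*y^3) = (-n + 2*y)/(-n^2 + 2*n*y + 48*y^2)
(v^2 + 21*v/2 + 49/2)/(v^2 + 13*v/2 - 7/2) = (2*v + 7)/(2*v - 1)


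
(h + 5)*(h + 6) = h^2 + 11*h + 30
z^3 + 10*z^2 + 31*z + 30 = (z + 2)*(z + 3)*(z + 5)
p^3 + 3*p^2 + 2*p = p*(p + 1)*(p + 2)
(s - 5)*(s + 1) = s^2 - 4*s - 5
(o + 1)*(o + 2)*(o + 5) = o^3 + 8*o^2 + 17*o + 10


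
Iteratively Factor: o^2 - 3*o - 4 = (o - 4)*(o + 1)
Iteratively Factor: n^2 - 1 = (n + 1)*(n - 1)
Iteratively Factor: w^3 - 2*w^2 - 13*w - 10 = (w - 5)*(w^2 + 3*w + 2) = (w - 5)*(w + 2)*(w + 1)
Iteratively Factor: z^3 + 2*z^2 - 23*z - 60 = (z + 4)*(z^2 - 2*z - 15) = (z - 5)*(z + 4)*(z + 3)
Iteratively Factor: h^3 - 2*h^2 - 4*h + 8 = (h - 2)*(h^2 - 4) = (h - 2)*(h + 2)*(h - 2)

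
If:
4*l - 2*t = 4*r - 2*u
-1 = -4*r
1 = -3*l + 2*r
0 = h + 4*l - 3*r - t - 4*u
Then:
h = 5*u + 7/12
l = -1/6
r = 1/4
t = u - 5/6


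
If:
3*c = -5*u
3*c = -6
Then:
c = -2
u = 6/5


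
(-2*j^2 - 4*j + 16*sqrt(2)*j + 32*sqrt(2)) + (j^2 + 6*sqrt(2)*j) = -j^2 - 4*j + 22*sqrt(2)*j + 32*sqrt(2)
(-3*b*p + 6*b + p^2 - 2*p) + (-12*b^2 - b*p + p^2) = -12*b^2 - 4*b*p + 6*b + 2*p^2 - 2*p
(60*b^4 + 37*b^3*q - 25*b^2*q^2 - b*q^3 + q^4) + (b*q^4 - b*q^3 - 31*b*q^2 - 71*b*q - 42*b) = 60*b^4 + 37*b^3*q - 25*b^2*q^2 + b*q^4 - 2*b*q^3 - 31*b*q^2 - 71*b*q - 42*b + q^4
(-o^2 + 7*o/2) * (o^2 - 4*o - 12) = -o^4 + 15*o^3/2 - 2*o^2 - 42*o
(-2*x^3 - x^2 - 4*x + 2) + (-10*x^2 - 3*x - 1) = -2*x^3 - 11*x^2 - 7*x + 1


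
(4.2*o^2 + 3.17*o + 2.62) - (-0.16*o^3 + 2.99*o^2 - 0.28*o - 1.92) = 0.16*o^3 + 1.21*o^2 + 3.45*o + 4.54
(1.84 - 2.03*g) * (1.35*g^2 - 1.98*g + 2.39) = -2.7405*g^3 + 6.5034*g^2 - 8.4949*g + 4.3976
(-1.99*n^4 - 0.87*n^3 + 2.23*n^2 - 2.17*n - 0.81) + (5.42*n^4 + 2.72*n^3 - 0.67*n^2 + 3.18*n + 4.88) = 3.43*n^4 + 1.85*n^3 + 1.56*n^2 + 1.01*n + 4.07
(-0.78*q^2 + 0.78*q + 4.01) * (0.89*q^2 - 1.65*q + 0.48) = -0.6942*q^4 + 1.9812*q^3 + 1.9075*q^2 - 6.2421*q + 1.9248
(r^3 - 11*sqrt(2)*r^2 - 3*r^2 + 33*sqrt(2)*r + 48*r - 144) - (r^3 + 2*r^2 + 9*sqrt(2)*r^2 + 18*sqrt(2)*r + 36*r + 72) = -20*sqrt(2)*r^2 - 5*r^2 + 12*r + 15*sqrt(2)*r - 216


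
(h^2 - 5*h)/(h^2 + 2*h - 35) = h/(h + 7)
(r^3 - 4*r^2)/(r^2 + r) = r*(r - 4)/(r + 1)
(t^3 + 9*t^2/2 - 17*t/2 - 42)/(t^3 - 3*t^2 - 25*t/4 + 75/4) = 2*(2*t^2 + 15*t + 28)/(4*t^2 - 25)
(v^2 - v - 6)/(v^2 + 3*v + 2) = (v - 3)/(v + 1)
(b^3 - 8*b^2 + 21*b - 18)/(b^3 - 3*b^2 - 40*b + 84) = (b^2 - 6*b + 9)/(b^2 - b - 42)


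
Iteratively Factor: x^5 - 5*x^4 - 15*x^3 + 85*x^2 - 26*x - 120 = (x + 4)*(x^4 - 9*x^3 + 21*x^2 + x - 30) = (x - 3)*(x + 4)*(x^3 - 6*x^2 + 3*x + 10) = (x - 3)*(x - 2)*(x + 4)*(x^2 - 4*x - 5) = (x - 3)*(x - 2)*(x + 1)*(x + 4)*(x - 5)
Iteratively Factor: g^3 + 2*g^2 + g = (g)*(g^2 + 2*g + 1) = g*(g + 1)*(g + 1)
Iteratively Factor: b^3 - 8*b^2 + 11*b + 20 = (b - 4)*(b^2 - 4*b - 5) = (b - 4)*(b + 1)*(b - 5)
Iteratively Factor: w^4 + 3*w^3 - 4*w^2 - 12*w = (w + 3)*(w^3 - 4*w) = (w - 2)*(w + 3)*(w^2 + 2*w) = (w - 2)*(w + 2)*(w + 3)*(w)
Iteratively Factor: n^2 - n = (n - 1)*(n)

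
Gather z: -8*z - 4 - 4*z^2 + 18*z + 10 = -4*z^2 + 10*z + 6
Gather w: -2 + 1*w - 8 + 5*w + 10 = 6*w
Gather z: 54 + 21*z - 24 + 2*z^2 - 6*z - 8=2*z^2 + 15*z + 22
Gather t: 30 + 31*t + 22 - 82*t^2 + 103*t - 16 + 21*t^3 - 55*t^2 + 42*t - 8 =21*t^3 - 137*t^2 + 176*t + 28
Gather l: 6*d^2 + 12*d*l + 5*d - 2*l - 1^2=6*d^2 + 5*d + l*(12*d - 2) - 1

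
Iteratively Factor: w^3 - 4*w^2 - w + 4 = (w - 4)*(w^2 - 1) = (w - 4)*(w - 1)*(w + 1)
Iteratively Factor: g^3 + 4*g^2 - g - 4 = (g + 4)*(g^2 - 1) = (g + 1)*(g + 4)*(g - 1)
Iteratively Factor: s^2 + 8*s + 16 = (s + 4)*(s + 4)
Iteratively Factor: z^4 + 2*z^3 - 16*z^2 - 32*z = (z)*(z^3 + 2*z^2 - 16*z - 32) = z*(z + 4)*(z^2 - 2*z - 8) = z*(z + 2)*(z + 4)*(z - 4)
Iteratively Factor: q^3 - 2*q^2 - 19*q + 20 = (q - 5)*(q^2 + 3*q - 4) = (q - 5)*(q - 1)*(q + 4)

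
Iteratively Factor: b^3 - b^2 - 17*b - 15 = (b + 1)*(b^2 - 2*b - 15) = (b - 5)*(b + 1)*(b + 3)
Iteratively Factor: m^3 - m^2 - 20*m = (m + 4)*(m^2 - 5*m) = (m - 5)*(m + 4)*(m)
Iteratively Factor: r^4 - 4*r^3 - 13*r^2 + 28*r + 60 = (r + 2)*(r^3 - 6*r^2 - r + 30) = (r - 5)*(r + 2)*(r^2 - r - 6) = (r - 5)*(r + 2)^2*(r - 3)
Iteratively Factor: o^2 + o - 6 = (o - 2)*(o + 3)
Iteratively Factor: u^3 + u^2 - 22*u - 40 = (u + 2)*(u^2 - u - 20) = (u - 5)*(u + 2)*(u + 4)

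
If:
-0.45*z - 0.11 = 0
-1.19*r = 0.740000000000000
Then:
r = -0.62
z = -0.24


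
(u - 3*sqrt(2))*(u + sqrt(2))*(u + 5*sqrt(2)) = u^3 + 3*sqrt(2)*u^2 - 26*u - 30*sqrt(2)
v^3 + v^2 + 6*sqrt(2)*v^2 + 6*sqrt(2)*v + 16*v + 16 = (v + 1)*(v + 2*sqrt(2))*(v + 4*sqrt(2))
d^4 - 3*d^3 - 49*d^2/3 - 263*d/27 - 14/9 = (d - 6)*(d + 1/3)^2*(d + 7/3)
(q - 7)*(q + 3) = q^2 - 4*q - 21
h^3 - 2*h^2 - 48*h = h*(h - 8)*(h + 6)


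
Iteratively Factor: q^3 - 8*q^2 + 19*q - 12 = (q - 3)*(q^2 - 5*q + 4) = (q - 4)*(q - 3)*(q - 1)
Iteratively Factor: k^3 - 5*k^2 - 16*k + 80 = (k - 4)*(k^2 - k - 20) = (k - 5)*(k - 4)*(k + 4)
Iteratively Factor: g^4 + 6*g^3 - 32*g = (g - 2)*(g^3 + 8*g^2 + 16*g) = g*(g - 2)*(g^2 + 8*g + 16) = g*(g - 2)*(g + 4)*(g + 4)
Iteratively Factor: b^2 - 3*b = (b)*(b - 3)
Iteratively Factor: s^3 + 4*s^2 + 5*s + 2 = (s + 1)*(s^2 + 3*s + 2) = (s + 1)*(s + 2)*(s + 1)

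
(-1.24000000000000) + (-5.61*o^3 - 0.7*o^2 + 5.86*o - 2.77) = -5.61*o^3 - 0.7*o^2 + 5.86*o - 4.01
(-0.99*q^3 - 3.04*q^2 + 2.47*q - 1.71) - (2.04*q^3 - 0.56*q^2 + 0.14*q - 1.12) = -3.03*q^3 - 2.48*q^2 + 2.33*q - 0.59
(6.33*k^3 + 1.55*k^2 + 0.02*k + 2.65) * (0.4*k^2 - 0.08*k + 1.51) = 2.532*k^5 + 0.1136*k^4 + 9.4423*k^3 + 3.3989*k^2 - 0.1818*k + 4.0015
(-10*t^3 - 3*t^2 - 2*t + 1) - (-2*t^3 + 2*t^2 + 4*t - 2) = -8*t^3 - 5*t^2 - 6*t + 3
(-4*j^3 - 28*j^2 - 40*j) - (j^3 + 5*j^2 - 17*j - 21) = -5*j^3 - 33*j^2 - 23*j + 21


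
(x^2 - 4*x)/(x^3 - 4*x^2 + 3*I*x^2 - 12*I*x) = 1/(x + 3*I)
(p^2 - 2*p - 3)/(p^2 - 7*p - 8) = (p - 3)/(p - 8)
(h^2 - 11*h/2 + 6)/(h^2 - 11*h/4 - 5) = 2*(2*h - 3)/(4*h + 5)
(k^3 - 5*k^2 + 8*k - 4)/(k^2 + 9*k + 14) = (k^3 - 5*k^2 + 8*k - 4)/(k^2 + 9*k + 14)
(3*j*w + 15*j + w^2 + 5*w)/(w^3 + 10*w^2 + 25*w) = (3*j + w)/(w*(w + 5))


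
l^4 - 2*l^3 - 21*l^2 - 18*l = l*(l - 6)*(l + 1)*(l + 3)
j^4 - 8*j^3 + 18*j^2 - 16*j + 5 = (j - 5)*(j - 1)^3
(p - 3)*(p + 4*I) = p^2 - 3*p + 4*I*p - 12*I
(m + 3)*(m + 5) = m^2 + 8*m + 15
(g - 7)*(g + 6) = g^2 - g - 42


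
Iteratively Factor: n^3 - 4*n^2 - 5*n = (n - 5)*(n^2 + n) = n*(n - 5)*(n + 1)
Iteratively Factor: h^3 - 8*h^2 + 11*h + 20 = (h + 1)*(h^2 - 9*h + 20) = (h - 4)*(h + 1)*(h - 5)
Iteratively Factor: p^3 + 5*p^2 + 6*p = (p)*(p^2 + 5*p + 6) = p*(p + 2)*(p + 3)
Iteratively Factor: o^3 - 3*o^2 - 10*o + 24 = (o + 3)*(o^2 - 6*o + 8) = (o - 2)*(o + 3)*(o - 4)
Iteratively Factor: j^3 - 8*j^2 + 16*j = (j)*(j^2 - 8*j + 16) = j*(j - 4)*(j - 4)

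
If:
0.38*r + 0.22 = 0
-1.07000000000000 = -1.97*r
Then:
No Solution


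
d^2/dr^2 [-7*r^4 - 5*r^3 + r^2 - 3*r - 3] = -84*r^2 - 30*r + 2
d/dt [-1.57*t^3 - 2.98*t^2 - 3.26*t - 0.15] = -4.71*t^2 - 5.96*t - 3.26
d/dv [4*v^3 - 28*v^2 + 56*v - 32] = 12*v^2 - 56*v + 56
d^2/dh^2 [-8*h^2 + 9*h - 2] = -16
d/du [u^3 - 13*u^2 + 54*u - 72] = 3*u^2 - 26*u + 54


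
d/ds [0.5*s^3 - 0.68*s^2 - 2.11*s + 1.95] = 1.5*s^2 - 1.36*s - 2.11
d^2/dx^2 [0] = 0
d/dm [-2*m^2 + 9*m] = 9 - 4*m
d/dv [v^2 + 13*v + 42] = 2*v + 13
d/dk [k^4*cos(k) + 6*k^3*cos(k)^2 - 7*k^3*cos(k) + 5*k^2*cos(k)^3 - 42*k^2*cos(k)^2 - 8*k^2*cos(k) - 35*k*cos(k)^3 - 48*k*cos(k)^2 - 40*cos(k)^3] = -k^4*sin(k) + 7*k^3*sin(k) - 6*k^3*sin(2*k) + 4*k^3*cos(k) - 15*k^2*sin(k)*cos(k)^2 + 8*k^2*sin(k) + 42*k^2*sin(2*k) + 18*k^2*cos(k)^2 - 21*k^2*cos(k) + 105*k*sin(k)*cos(k)^2 + 48*k*sin(2*k) + 10*k*cos(k)^3 - 84*k*cos(k)^2 - 16*k*cos(k) + 120*sin(k)*cos(k)^2 - 35*cos(k)^3 - 48*cos(k)^2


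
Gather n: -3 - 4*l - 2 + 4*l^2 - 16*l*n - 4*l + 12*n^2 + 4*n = 4*l^2 - 8*l + 12*n^2 + n*(4 - 16*l) - 5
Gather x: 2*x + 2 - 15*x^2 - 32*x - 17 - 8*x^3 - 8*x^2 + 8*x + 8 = -8*x^3 - 23*x^2 - 22*x - 7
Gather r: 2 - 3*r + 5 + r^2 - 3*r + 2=r^2 - 6*r + 9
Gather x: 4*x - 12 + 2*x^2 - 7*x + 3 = 2*x^2 - 3*x - 9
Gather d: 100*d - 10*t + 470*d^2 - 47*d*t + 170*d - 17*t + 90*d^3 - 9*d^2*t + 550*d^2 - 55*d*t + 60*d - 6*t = 90*d^3 + d^2*(1020 - 9*t) + d*(330 - 102*t) - 33*t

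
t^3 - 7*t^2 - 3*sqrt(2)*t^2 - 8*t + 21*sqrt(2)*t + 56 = (t - 7)*(t - 4*sqrt(2))*(t + sqrt(2))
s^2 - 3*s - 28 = (s - 7)*(s + 4)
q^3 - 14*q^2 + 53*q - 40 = (q - 8)*(q - 5)*(q - 1)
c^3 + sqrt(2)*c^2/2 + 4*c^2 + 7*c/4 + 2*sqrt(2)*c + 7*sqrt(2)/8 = (c + 1/2)*(c + 7/2)*(c + sqrt(2)/2)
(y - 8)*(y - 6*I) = y^2 - 8*y - 6*I*y + 48*I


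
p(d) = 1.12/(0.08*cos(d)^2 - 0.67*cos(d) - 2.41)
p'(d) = 1.12*(0.16*sin(d)*cos(d) - 0.67*sin(d))/(0.08*cos(d)^2 - 0.67*cos(d) - 2.41)^2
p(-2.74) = -0.65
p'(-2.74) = 0.12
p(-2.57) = -0.63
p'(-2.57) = 0.15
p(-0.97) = -0.41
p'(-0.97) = 0.07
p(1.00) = -0.41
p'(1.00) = -0.07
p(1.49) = -0.45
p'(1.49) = -0.12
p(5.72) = -0.38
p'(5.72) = 0.04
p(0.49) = -0.38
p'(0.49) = -0.03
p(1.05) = -0.41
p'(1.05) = -0.08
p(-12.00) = -0.38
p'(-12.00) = -0.04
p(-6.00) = -0.38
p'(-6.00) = -0.02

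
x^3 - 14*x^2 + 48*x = x*(x - 8)*(x - 6)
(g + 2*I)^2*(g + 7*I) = g^3 + 11*I*g^2 - 32*g - 28*I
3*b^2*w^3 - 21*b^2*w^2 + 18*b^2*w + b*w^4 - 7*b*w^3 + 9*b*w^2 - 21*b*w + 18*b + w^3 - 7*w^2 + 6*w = (3*b + w)*(w - 6)*(w - 1)*(b*w + 1)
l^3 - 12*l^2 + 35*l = l*(l - 7)*(l - 5)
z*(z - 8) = z^2 - 8*z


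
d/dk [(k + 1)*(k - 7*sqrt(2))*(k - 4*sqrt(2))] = 3*k^2 - 22*sqrt(2)*k + 2*k - 11*sqrt(2) + 56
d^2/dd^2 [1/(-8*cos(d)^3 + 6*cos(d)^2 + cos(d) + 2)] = ((-5*cos(d) + 12*cos(2*d) - 18*cos(3*d))*(-8*cos(d)^3 + 6*cos(d)^2 + cos(d) + 2) + 2*(-24*cos(d)^2 + 12*cos(d) + 1)^2*sin(d)^2)/(-8*cos(d)^3 + 6*cos(d)^2 + cos(d) + 2)^3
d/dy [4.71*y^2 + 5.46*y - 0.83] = 9.42*y + 5.46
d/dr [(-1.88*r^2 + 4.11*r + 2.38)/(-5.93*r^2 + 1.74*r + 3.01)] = (21.1011*r^2 + 16.9092*r + 8.2299)/(35.1649*r^4 - 20.6364*r^3 - 32.671*r^2 + 10.4748*r + 9.0601)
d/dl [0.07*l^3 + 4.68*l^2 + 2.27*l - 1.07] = 0.21*l^2 + 9.36*l + 2.27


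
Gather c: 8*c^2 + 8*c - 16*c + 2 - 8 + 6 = 8*c^2 - 8*c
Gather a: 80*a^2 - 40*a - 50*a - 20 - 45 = 80*a^2 - 90*a - 65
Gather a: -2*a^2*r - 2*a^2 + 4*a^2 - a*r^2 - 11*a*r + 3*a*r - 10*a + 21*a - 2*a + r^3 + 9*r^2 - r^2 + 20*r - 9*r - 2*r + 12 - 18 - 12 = a^2*(2 - 2*r) + a*(-r^2 - 8*r + 9) + r^3 + 8*r^2 + 9*r - 18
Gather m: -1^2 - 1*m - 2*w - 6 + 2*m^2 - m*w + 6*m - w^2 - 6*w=2*m^2 + m*(5 - w) - w^2 - 8*w - 7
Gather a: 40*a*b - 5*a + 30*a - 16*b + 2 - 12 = a*(40*b + 25) - 16*b - 10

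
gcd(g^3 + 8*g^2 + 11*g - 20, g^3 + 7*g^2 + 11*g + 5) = g + 5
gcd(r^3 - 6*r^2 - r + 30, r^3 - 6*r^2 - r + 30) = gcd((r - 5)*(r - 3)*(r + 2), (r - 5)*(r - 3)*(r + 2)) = r^3 - 6*r^2 - r + 30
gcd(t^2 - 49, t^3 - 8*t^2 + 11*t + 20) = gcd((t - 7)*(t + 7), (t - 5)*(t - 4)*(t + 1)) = 1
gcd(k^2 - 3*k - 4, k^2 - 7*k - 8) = k + 1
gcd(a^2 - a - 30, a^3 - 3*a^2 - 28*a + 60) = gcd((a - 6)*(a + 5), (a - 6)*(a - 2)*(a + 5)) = a^2 - a - 30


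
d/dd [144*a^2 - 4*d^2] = -8*d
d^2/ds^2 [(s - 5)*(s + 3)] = 2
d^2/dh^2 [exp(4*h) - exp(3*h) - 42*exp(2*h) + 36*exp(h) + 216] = (16*exp(3*h) - 9*exp(2*h) - 168*exp(h) + 36)*exp(h)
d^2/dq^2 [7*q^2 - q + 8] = 14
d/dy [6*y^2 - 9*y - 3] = 12*y - 9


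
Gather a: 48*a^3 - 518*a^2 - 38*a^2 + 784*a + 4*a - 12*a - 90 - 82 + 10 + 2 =48*a^3 - 556*a^2 + 776*a - 160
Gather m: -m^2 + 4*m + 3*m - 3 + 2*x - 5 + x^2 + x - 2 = -m^2 + 7*m + x^2 + 3*x - 10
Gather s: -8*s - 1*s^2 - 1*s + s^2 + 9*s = 0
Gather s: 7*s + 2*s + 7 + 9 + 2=9*s + 18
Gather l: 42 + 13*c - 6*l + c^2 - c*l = c^2 + 13*c + l*(-c - 6) + 42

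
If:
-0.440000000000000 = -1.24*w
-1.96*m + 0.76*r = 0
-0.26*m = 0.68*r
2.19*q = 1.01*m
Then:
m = 0.00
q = 0.00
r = 0.00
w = 0.35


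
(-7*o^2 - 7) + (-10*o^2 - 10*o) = -17*o^2 - 10*o - 7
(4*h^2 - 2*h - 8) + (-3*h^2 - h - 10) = h^2 - 3*h - 18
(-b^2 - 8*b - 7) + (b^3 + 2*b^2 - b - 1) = b^3 + b^2 - 9*b - 8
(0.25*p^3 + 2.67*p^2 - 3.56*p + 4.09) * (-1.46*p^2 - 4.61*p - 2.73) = -0.365*p^5 - 5.0507*p^4 - 7.7936*p^3 + 3.1511*p^2 - 9.1361*p - 11.1657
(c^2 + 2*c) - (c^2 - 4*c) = 6*c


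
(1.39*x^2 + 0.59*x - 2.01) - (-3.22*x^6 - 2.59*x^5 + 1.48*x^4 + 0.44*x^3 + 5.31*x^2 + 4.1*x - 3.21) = 3.22*x^6 + 2.59*x^5 - 1.48*x^4 - 0.44*x^3 - 3.92*x^2 - 3.51*x + 1.2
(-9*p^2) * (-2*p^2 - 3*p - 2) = 18*p^4 + 27*p^3 + 18*p^2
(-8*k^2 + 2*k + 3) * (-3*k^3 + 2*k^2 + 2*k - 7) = 24*k^5 - 22*k^4 - 21*k^3 + 66*k^2 - 8*k - 21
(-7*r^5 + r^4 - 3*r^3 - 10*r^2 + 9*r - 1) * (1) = -7*r^5 + r^4 - 3*r^3 - 10*r^2 + 9*r - 1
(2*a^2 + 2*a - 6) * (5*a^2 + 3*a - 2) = 10*a^4 + 16*a^3 - 28*a^2 - 22*a + 12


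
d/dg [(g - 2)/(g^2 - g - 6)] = (g^2 - g - (g - 2)*(2*g - 1) - 6)/(-g^2 + g + 6)^2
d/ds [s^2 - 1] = 2*s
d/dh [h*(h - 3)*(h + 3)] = 3*h^2 - 9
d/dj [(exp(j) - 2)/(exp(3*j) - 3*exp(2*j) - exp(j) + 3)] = ((exp(j) - 2)*(-3*exp(2*j) + 6*exp(j) + 1) + exp(3*j) - 3*exp(2*j) - exp(j) + 3)*exp(j)/(exp(3*j) - 3*exp(2*j) - exp(j) + 3)^2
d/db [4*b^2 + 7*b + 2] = 8*b + 7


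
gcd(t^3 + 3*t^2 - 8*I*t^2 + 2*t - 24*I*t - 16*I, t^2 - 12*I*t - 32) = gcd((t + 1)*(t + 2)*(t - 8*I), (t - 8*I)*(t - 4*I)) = t - 8*I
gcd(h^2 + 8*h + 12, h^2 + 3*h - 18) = h + 6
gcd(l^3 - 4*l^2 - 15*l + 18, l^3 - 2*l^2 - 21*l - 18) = l^2 - 3*l - 18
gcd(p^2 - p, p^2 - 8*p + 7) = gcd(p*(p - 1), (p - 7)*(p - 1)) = p - 1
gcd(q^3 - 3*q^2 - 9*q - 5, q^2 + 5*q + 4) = q + 1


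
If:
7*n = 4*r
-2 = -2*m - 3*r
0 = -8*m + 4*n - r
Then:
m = 3/31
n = 32/93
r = 56/93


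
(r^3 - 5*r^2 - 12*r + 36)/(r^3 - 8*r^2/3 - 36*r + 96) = 3*(r^2 + r - 6)/(3*r^2 + 10*r - 48)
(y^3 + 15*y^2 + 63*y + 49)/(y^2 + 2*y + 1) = (y^2 + 14*y + 49)/(y + 1)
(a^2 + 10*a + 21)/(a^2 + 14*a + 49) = (a + 3)/(a + 7)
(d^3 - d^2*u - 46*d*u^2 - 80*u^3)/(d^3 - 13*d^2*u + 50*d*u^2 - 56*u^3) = (d^3 - d^2*u - 46*d*u^2 - 80*u^3)/(d^3 - 13*d^2*u + 50*d*u^2 - 56*u^3)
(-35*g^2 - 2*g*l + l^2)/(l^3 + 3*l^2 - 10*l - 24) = (-35*g^2 - 2*g*l + l^2)/(l^3 + 3*l^2 - 10*l - 24)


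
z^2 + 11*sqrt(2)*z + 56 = (z + 4*sqrt(2))*(z + 7*sqrt(2))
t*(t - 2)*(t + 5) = t^3 + 3*t^2 - 10*t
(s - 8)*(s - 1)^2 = s^3 - 10*s^2 + 17*s - 8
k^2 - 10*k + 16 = (k - 8)*(k - 2)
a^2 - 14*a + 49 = (a - 7)^2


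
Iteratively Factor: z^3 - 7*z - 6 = (z + 1)*(z^2 - z - 6) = (z - 3)*(z + 1)*(z + 2)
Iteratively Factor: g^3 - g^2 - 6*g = (g - 3)*(g^2 + 2*g) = g*(g - 3)*(g + 2)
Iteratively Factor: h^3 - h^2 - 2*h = (h)*(h^2 - h - 2) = h*(h + 1)*(h - 2)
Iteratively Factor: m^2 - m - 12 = (m + 3)*(m - 4)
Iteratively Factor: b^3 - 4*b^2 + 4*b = (b - 2)*(b^2 - 2*b) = b*(b - 2)*(b - 2)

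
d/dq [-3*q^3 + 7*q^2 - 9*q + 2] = -9*q^2 + 14*q - 9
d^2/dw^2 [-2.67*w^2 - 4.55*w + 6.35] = -5.34000000000000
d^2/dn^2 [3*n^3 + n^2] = 18*n + 2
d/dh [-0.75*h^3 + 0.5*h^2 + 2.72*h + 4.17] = -2.25*h^2 + 1.0*h + 2.72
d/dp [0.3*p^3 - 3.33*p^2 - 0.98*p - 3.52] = 0.9*p^2 - 6.66*p - 0.98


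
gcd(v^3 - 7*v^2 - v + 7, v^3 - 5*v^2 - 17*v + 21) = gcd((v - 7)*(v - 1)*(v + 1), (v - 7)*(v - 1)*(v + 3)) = v^2 - 8*v + 7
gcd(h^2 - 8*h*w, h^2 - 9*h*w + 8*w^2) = -h + 8*w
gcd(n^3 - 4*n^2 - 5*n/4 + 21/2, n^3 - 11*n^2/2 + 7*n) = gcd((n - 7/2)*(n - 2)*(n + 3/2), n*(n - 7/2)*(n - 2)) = n^2 - 11*n/2 + 7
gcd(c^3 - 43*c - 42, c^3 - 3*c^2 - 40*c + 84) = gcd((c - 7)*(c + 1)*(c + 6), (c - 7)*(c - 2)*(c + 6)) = c^2 - c - 42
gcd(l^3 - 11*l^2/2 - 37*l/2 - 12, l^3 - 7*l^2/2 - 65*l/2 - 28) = l^2 - 7*l - 8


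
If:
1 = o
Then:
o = 1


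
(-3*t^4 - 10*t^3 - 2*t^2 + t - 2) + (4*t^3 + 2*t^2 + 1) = -3*t^4 - 6*t^3 + t - 1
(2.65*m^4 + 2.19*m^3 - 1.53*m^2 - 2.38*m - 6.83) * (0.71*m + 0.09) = 1.8815*m^5 + 1.7934*m^4 - 0.8892*m^3 - 1.8275*m^2 - 5.0635*m - 0.6147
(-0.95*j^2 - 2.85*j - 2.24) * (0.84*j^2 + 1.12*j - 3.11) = -0.798*j^4 - 3.458*j^3 - 2.1191*j^2 + 6.3547*j + 6.9664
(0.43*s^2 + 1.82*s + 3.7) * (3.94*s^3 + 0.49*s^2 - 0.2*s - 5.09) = 1.6942*s^5 + 7.3815*s^4 + 15.3838*s^3 - 0.7397*s^2 - 10.0038*s - 18.833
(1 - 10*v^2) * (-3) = 30*v^2 - 3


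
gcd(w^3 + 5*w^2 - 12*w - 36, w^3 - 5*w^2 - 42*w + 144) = w^2 + 3*w - 18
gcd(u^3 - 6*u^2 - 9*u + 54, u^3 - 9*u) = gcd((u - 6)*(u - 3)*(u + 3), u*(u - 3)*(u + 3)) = u^2 - 9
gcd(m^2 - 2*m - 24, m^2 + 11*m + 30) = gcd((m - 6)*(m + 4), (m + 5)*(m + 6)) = 1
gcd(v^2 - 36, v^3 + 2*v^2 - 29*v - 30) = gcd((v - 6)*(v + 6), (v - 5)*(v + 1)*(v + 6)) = v + 6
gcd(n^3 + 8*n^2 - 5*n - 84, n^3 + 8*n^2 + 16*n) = n + 4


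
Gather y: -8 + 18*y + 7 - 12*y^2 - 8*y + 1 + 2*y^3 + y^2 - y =2*y^3 - 11*y^2 + 9*y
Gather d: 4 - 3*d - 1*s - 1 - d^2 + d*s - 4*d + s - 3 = -d^2 + d*(s - 7)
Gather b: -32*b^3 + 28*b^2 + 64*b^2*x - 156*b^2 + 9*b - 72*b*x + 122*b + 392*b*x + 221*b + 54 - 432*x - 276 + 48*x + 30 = -32*b^3 + b^2*(64*x - 128) + b*(320*x + 352) - 384*x - 192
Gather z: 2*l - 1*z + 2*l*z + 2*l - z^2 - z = 4*l - z^2 + z*(2*l - 2)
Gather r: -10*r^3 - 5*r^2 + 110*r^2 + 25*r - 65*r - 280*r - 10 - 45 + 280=-10*r^3 + 105*r^2 - 320*r + 225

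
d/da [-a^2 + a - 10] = 1 - 2*a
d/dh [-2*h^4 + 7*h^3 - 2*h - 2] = -8*h^3 + 21*h^2 - 2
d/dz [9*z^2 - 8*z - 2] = 18*z - 8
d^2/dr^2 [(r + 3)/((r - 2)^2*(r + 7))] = 6*(r^3 + 13*r^2 + 83*r + 179)/(r^7 + 13*r^6 + 3*r^5 - 361*r^4 + 128*r^3 + 3864*r^2 - 8624*r + 5488)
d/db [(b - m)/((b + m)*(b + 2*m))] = ((-b + m)*(b + m) + (-b + m)*(b + 2*m) + (b + m)*(b + 2*m))/((b + m)^2*(b + 2*m)^2)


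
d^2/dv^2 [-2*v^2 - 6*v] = -4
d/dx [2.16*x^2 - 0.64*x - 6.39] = 4.32*x - 0.64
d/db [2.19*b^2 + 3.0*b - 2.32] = 4.38*b + 3.0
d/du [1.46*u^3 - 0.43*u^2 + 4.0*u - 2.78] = 4.38*u^2 - 0.86*u + 4.0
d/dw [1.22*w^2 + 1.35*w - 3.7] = 2.44*w + 1.35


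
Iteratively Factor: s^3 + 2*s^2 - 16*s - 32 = (s - 4)*(s^2 + 6*s + 8) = (s - 4)*(s + 4)*(s + 2)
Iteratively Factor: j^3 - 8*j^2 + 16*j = (j - 4)*(j^2 - 4*j) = (j - 4)^2*(j)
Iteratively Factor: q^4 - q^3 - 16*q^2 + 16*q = (q)*(q^3 - q^2 - 16*q + 16) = q*(q + 4)*(q^2 - 5*q + 4) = q*(q - 4)*(q + 4)*(q - 1)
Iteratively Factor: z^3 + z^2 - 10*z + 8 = (z + 4)*(z^2 - 3*z + 2) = (z - 2)*(z + 4)*(z - 1)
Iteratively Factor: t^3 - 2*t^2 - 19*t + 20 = (t - 1)*(t^2 - t - 20) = (t - 1)*(t + 4)*(t - 5)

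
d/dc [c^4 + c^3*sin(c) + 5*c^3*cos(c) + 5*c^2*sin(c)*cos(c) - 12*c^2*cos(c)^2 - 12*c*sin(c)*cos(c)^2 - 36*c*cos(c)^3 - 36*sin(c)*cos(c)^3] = -5*c^3*sin(c) + c^3*cos(c) + 4*c^3 + 3*c^2*sin(c) + 12*c^2*sin(2*c) + 15*c^2*cos(c) + 5*c^2*cos(2*c) + 27*c*sin(c) + 5*c*sin(2*c) + 27*c*sin(3*c) - 3*c*cos(c) - 12*c*cos(2*c) - 9*c*cos(3*c) - 12*c - 3*sin(c) - 3*sin(3*c) - 27*cos(c) - 36*cos(2*c)^2 - 18*cos(2*c) - 9*cos(3*c) + 18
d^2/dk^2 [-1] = 0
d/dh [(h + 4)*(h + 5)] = 2*h + 9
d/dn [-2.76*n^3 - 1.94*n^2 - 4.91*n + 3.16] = -8.28*n^2 - 3.88*n - 4.91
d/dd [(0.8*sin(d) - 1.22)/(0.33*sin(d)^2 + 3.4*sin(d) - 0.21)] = (-0.264*sin(d)^2 + 0.8052*sin(d) + 3.98)*cos(d)/(0.1089*sin(d)^4 + 2.244*sin(d)^3 + 11.4214*sin(d)^2 - 1.428*sin(d) + 0.0441)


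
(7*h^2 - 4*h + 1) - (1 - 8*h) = 7*h^2 + 4*h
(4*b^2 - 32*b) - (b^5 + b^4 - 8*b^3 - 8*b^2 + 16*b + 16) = -b^5 - b^4 + 8*b^3 + 12*b^2 - 48*b - 16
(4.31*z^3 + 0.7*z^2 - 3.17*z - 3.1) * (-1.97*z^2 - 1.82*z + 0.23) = -8.4907*z^5 - 9.2232*z^4 + 5.9622*z^3 + 12.0374*z^2 + 4.9129*z - 0.713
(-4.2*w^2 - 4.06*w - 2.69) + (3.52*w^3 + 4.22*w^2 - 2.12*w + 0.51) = 3.52*w^3 + 0.0199999999999996*w^2 - 6.18*w - 2.18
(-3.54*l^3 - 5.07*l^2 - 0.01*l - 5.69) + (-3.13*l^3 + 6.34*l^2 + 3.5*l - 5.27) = -6.67*l^3 + 1.27*l^2 + 3.49*l - 10.96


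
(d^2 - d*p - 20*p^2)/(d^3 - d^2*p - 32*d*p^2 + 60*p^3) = (-d - 4*p)/(-d^2 - 4*d*p + 12*p^2)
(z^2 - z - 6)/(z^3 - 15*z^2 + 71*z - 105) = (z + 2)/(z^2 - 12*z + 35)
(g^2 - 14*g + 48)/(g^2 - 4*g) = (g^2 - 14*g + 48)/(g*(g - 4))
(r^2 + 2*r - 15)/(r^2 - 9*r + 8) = (r^2 + 2*r - 15)/(r^2 - 9*r + 8)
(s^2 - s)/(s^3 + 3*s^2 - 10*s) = (s - 1)/(s^2 + 3*s - 10)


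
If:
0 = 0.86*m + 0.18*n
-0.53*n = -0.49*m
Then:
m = 0.00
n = 0.00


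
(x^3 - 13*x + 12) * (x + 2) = x^4 + 2*x^3 - 13*x^2 - 14*x + 24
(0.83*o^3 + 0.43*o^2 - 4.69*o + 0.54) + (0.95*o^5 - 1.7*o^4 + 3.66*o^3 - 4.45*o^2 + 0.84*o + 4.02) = 0.95*o^5 - 1.7*o^4 + 4.49*o^3 - 4.02*o^2 - 3.85*o + 4.56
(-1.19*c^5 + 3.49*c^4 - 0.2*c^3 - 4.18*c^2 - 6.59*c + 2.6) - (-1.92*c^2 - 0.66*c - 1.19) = -1.19*c^5 + 3.49*c^4 - 0.2*c^3 - 2.26*c^2 - 5.93*c + 3.79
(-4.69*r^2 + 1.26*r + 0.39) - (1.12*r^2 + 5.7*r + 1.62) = -5.81*r^2 - 4.44*r - 1.23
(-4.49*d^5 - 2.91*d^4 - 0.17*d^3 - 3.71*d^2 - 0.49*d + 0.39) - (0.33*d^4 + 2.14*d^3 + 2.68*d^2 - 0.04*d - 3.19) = -4.49*d^5 - 3.24*d^4 - 2.31*d^3 - 6.39*d^2 - 0.45*d + 3.58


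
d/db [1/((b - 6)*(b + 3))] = (3 - 2*b)/(b^4 - 6*b^3 - 27*b^2 + 108*b + 324)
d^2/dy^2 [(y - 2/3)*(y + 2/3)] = 2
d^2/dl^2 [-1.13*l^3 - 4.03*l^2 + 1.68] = -6.78*l - 8.06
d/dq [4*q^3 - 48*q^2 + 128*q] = 12*q^2 - 96*q + 128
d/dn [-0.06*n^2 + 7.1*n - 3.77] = 7.1 - 0.12*n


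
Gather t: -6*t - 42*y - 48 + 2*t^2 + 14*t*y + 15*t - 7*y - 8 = 2*t^2 + t*(14*y + 9) - 49*y - 56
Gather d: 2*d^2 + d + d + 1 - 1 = 2*d^2 + 2*d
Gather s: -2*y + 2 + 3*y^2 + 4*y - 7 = 3*y^2 + 2*y - 5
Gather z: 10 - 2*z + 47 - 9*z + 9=66 - 11*z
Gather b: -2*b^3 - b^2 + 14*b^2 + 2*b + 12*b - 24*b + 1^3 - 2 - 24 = -2*b^3 + 13*b^2 - 10*b - 25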